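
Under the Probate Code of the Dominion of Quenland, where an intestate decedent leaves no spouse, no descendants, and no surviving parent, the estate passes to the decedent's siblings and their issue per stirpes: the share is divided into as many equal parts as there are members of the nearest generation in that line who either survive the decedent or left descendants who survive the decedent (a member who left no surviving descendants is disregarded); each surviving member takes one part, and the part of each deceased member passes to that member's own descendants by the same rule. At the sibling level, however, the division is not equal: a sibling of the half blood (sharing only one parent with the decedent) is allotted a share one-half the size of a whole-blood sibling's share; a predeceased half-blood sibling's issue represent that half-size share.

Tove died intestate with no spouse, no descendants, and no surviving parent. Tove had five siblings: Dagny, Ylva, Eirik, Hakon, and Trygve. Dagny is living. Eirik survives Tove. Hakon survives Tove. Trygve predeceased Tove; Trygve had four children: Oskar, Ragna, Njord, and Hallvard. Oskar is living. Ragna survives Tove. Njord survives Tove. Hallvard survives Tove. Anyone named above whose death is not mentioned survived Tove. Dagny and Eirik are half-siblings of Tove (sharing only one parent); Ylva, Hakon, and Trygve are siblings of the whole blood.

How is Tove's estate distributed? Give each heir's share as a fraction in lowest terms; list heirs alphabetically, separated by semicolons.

Dagny 1/8; Eirik 1/8; Hakon 1/4; Hallvard 1/16; Njord 1/16; Oskar 1/16; Ragna 1/16; Ylva 1/4

No spouse, descendants, or parent survives, so the estate passes to Tove's siblings per stirpes.
Half-blood siblings count for one-half the weight of whole-blood siblings at the initial division.
Dividing 1 in proportion to weights (total weight 4): Dagny (weight 1/2) → 1/8; Ylva (weight 1) → 1/4; Eirik (weight 1/2) → 1/8; Hakon (weight 1) → 1/4; Trygve (weight 1) → 1/4.
Dagny is living and takes 1/8.
Ylva is living and takes 1/4.
Eirik is living and takes 1/8.
Hakon is living and takes 1/4.
Trygve predeceased; the 1/4 allotted to Trygve's branch passes to Trygve's issue by representation.
The 1/4 is divided into 4 equal shares of 1/16 among Oskar, Ragna, Njord, Hallvard.
Oskar is living and takes 1/16.
Ragna is living and takes 1/16.
Njord is living and takes 1/16.
Hallvard is living and takes 1/16.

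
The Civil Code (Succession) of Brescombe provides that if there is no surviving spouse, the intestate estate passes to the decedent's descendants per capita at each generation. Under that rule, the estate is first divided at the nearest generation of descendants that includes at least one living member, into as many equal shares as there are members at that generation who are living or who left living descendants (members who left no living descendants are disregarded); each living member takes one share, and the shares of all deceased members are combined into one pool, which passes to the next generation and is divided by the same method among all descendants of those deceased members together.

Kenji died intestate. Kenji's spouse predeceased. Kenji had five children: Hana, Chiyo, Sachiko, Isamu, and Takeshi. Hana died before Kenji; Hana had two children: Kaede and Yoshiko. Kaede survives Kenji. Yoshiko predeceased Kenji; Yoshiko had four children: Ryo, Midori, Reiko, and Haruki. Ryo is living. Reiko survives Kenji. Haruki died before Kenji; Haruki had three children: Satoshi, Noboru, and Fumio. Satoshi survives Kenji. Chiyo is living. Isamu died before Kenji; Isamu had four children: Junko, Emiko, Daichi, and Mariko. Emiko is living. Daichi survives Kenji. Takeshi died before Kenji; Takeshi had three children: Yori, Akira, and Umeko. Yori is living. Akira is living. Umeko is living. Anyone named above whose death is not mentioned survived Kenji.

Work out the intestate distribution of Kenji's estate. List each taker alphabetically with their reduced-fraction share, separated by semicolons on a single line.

There is no surviving spouse, so the entire estate passes to Kenji's descendants per capita at each generation.
At generation 1 (Hana, Chiyo, Sachiko, Isamu, Takeshi) there are 5 shares of (1)/5 = 1/5 each.
Living: Chiyo and Sachiko — each takes 1/5.
Deceased: Hana, Isamu, and Takeshi. Their combined 3/5 is pooled and carried to generation 2.
At generation 2 (Kaede, Yoshiko, Junko, Emiko, Daichi, Mariko, Yori, Akira, Umeko) there are 9 shares of (3/5)/9 = 1/15 each.
Living: Kaede, Junko, Emiko, Daichi, Mariko, Yori, Akira, and Umeko — each takes 1/15.
Deceased: Yoshiko. That 1/15 share is carried to generation 3.
At generation 3 (Ryo, Midori, Reiko, Haruki) there are 4 shares of (1/15)/4 = 1/60 each.
Living: Ryo, Midori, and Reiko — each takes 1/60.
Deceased: Haruki. That 1/60 share is carried to generation 4.
At generation 4 (Satoshi, Noboru, Fumio) there are 3 shares of (1/60)/3 = 1/180 each.
Living: Satoshi, Noboru, and Fumio — each takes 1/180.

Akira 1/15; Chiyo 1/5; Daichi 1/15; Emiko 1/15; Fumio 1/180; Junko 1/15; Kaede 1/15; Mariko 1/15; Midori 1/60; Noboru 1/180; Reiko 1/60; Ryo 1/60; Sachiko 1/5; Satoshi 1/180; Umeko 1/15; Yori 1/15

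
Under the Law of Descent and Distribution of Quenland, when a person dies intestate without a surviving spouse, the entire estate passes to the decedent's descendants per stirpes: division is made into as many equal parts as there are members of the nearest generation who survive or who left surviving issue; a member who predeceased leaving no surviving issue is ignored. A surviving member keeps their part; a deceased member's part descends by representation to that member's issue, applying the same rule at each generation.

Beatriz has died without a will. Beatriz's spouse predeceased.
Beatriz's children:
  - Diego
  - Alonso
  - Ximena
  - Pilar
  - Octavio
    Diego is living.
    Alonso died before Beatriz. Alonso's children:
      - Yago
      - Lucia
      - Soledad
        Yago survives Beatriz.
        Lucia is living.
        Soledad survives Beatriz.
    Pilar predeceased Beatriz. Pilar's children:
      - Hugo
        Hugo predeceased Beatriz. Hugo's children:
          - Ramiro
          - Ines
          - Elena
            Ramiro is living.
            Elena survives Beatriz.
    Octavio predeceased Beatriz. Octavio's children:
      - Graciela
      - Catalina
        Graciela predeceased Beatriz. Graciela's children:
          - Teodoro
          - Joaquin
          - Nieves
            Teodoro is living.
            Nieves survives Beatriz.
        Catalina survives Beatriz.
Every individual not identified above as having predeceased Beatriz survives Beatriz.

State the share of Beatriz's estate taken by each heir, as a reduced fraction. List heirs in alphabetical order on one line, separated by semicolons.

Catalina 1/10; Diego 1/5; Elena 1/15; Ines 1/15; Joaquin 1/30; Lucia 1/15; Nieves 1/30; Ramiro 1/15; Soledad 1/15; Teodoro 1/30; Ximena 1/5; Yago 1/15

There is no surviving spouse, so the entire estate passes to Beatriz's descendants per stirpes.
The estate is divided into 5 equal shares of 1/5 among Diego, Alonso, Ximena, Pilar, Octavio.
Diego is living and takes 1/5.
Alonso predeceased; the 1/5 allotted to Alonso's branch passes to Alonso's issue by representation.
The 1/5 is divided into 3 equal shares of 1/15 among Yago, Lucia, Soledad.
Yago is living and takes 1/15.
Lucia is living and takes 1/15.
Soledad is living and takes 1/15.
Ximena is living and takes 1/5.
Pilar predeceased; the 1/5 allotted to Pilar's branch passes to Pilar's issue by representation.
Hugo's line is the sole branch at this level, so the full 1/5 passes to Hugo's issue by representation.
The 1/5 is divided into 3 equal shares of 1/15 among Ramiro, Ines, Elena.
Ramiro is living and takes 1/15.
Ines is living and takes 1/15.
Elena is living and takes 1/15.
Octavio predeceased; the 1/5 allotted to Octavio's branch passes to Octavio's issue by representation.
The 1/5 is divided into 2 equal shares of 1/10 among Graciela, Catalina.
Graciela predeceased; the 1/10 allotted to Graciela's branch passes to Graciela's issue by representation.
The 1/10 is divided into 3 equal shares of 1/30 among Teodoro, Joaquin, Nieves.
Teodoro is living and takes 1/30.
Joaquin is living and takes 1/30.
Nieves is living and takes 1/30.
Catalina is living and takes 1/10.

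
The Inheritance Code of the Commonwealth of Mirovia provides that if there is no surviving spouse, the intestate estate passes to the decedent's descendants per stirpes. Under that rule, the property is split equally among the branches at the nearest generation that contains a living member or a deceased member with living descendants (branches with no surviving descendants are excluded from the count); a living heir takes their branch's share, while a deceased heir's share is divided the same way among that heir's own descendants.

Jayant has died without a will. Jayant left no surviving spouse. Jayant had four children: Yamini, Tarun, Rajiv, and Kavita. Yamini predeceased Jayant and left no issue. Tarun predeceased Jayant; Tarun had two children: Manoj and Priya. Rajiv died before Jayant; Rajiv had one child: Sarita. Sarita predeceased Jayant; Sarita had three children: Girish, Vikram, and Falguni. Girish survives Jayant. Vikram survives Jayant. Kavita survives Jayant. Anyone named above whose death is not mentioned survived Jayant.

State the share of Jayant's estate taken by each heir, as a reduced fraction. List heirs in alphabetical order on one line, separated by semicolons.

There is no surviving spouse, so the entire estate passes to Jayant's descendants per stirpes.
Yamini left no surviving issue, so that branch lapses and is disregarded.
The estate is divided into 3 equal shares of 1/3 among Tarun, Rajiv, Kavita.
Tarun predeceased; the 1/3 allotted to Tarun's branch passes to Tarun's issue by representation.
The 1/3 is divided into 2 equal shares of 1/6 among Manoj, Priya.
Manoj is living and takes 1/6.
Priya is living and takes 1/6.
Rajiv predeceased; the 1/3 allotted to Rajiv's branch passes to Rajiv's issue by representation.
Sarita's line is the sole branch at this level, so the full 1/3 passes to Sarita's issue by representation.
The 1/3 is divided into 3 equal shares of 1/9 among Girish, Vikram, Falguni.
Girish is living and takes 1/9.
Vikram is living and takes 1/9.
Falguni is living and takes 1/9.
Kavita is living and takes 1/3.

Falguni 1/9; Girish 1/9; Kavita 1/3; Manoj 1/6; Priya 1/6; Vikram 1/9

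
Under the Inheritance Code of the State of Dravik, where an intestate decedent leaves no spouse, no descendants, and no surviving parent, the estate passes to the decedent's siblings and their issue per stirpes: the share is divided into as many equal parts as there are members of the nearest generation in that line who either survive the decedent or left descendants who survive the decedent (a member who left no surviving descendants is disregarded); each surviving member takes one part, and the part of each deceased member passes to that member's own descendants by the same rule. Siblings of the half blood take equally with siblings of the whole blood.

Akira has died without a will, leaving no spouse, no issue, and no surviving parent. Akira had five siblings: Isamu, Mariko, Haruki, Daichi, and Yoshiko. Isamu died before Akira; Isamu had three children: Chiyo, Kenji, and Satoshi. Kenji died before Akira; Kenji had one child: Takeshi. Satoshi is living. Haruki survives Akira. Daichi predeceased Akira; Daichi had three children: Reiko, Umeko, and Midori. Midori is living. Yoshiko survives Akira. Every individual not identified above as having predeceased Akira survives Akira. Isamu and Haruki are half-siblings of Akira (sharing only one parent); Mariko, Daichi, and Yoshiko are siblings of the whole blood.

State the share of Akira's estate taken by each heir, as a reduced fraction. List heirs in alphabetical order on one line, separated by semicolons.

Chiyo 1/15; Haruki 1/5; Mariko 1/5; Midori 1/15; Reiko 1/15; Satoshi 1/15; Takeshi 1/15; Umeko 1/15; Yoshiko 1/5

No spouse, descendants, or parent survives, so the estate passes to Akira's siblings per stirpes.
Half-blood and whole-blood siblings take equally under the stated rule.
The estate is divided into 5 equal shares of 1/5 among Isamu, Mariko, Haruki, Daichi, Yoshiko.
Isamu predeceased; the 1/5 allotted to Isamu's branch passes to Isamu's issue by representation.
The 1/5 is divided into 3 equal shares of 1/15 among Chiyo, Kenji, Satoshi.
Chiyo is living and takes 1/15.
Kenji predeceased; the 1/15 allotted to Kenji's branch passes to Kenji's issue by representation.
Takeshi is the sole taker at this level and receives the full 1/15.
Satoshi is living and takes 1/15.
Mariko is living and takes 1/5.
Haruki is living and takes 1/5.
Daichi predeceased; the 1/5 allotted to Daichi's branch passes to Daichi's issue by representation.
The 1/5 is divided into 3 equal shares of 1/15 among Reiko, Umeko, Midori.
Reiko is living and takes 1/15.
Umeko is living and takes 1/15.
Midori is living and takes 1/15.
Yoshiko is living and takes 1/5.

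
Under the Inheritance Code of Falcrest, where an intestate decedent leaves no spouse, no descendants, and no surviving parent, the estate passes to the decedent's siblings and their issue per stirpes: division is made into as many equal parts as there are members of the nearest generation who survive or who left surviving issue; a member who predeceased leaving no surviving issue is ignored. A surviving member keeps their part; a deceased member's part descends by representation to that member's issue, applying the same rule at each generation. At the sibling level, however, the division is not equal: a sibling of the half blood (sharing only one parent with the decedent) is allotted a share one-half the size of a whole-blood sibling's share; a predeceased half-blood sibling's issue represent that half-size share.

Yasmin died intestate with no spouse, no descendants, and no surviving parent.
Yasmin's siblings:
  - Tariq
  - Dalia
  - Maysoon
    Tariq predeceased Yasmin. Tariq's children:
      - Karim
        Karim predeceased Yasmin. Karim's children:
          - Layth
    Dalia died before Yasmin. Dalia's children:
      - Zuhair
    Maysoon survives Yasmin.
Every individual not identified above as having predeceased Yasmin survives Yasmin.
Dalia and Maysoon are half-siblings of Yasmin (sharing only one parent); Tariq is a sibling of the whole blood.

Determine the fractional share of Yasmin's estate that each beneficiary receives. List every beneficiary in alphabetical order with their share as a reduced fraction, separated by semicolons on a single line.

Layth 1/2; Maysoon 1/4; Zuhair 1/4

No spouse, descendants, or parent survives, so the estate passes to Yasmin's siblings per stirpes.
Half-blood siblings count for one-half the weight of whole-blood siblings at the initial division.
Dividing 1 in proportion to weights (total weight 2): Tariq (weight 1) → 1/2; Dalia (weight 1/2) → 1/4; Maysoon (weight 1/2) → 1/4.
Tariq predeceased; the 1/2 allotted to Tariq's branch passes to Tariq's issue by representation.
Karim's line is the sole branch at this level, so the full 1/2 passes to Karim's issue by representation.
Layth is the sole taker at this level and receives the full 1/2.
Dalia predeceased; the 1/4 allotted to Dalia's branch passes to Dalia's issue by representation.
Zuhair is the sole taker at this level and receives the full 1/4.
Maysoon is living and takes 1/4.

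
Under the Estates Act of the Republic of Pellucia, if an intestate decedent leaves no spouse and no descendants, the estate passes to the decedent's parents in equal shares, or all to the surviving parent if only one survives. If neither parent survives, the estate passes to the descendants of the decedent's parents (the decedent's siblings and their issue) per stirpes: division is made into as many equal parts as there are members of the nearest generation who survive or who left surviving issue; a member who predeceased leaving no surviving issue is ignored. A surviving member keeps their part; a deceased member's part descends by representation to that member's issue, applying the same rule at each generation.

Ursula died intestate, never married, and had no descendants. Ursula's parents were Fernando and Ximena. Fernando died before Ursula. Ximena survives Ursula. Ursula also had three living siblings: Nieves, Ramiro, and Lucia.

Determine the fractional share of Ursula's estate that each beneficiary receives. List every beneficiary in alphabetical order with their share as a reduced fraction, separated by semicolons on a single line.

Ximena 1

Only one parent, Ximena, survives, so Ximena takes the entire estate. The siblings take nothing because a surviving parent has priority.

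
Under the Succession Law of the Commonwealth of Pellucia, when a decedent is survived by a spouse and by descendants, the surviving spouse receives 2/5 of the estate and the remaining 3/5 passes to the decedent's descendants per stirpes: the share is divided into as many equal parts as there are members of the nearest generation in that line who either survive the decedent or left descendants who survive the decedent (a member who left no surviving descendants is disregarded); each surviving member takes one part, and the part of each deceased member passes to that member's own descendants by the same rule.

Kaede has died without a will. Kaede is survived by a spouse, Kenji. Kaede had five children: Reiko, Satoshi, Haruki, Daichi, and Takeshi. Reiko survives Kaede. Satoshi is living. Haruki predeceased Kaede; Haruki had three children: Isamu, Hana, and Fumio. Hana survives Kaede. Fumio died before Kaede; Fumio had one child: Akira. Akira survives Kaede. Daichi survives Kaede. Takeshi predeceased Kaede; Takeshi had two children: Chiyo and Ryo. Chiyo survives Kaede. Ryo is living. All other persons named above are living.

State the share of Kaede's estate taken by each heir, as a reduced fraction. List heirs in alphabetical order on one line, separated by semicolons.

Kenji, as surviving spouse, takes 2/5.
The remaining 3/5 passes to Kaede's descendants per stirpes.
The 3/5 is divided into 5 equal shares of 3/25 among Reiko, Satoshi, Haruki, Daichi, Takeshi.
Reiko is living and takes 3/25.
Satoshi is living and takes 3/25.
Haruki predeceased; the 3/25 allotted to Haruki's branch passes to Haruki's issue by representation.
The 3/25 is divided into 3 equal shares of 1/25 among Isamu, Hana, Fumio.
Isamu is living and takes 1/25.
Hana is living and takes 1/25.
Fumio predeceased; the 1/25 allotted to Fumio's branch passes to Fumio's issue by representation.
Akira is the sole taker at this level and receives the full 1/25.
Daichi is living and takes 3/25.
Takeshi predeceased; the 3/25 allotted to Takeshi's branch passes to Takeshi's issue by representation.
The 3/25 is divided into 2 equal shares of 3/50 among Chiyo, Ryo.
Chiyo is living and takes 3/50.
Ryo is living and takes 3/50.

Akira 1/25; Chiyo 3/50; Daichi 3/25; Hana 1/25; Isamu 1/25; Kenji 2/5; Reiko 3/25; Ryo 3/50; Satoshi 3/25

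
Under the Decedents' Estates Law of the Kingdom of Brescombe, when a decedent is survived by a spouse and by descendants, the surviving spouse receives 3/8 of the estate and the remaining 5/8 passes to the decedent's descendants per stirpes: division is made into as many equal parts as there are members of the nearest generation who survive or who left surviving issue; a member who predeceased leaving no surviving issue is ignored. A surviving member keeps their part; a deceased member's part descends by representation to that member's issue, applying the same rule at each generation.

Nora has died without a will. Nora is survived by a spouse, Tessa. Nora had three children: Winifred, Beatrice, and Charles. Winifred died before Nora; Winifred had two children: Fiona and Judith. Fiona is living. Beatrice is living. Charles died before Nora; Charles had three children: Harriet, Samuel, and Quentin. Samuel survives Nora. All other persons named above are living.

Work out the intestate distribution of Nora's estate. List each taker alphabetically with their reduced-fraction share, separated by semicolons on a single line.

Beatrice 5/24; Fiona 5/48; Harriet 5/72; Judith 5/48; Quentin 5/72; Samuel 5/72; Tessa 3/8

Tessa, as surviving spouse, takes 3/8.
The remaining 5/8 passes to Nora's descendants per stirpes.
The 5/8 is divided into 3 equal shares of 5/24 among Winifred, Beatrice, Charles.
Winifred predeceased; the 5/24 allotted to Winifred's branch passes to Winifred's issue by representation.
The 5/24 is divided into 2 equal shares of 5/48 among Fiona, Judith.
Fiona is living and takes 5/48.
Judith is living and takes 5/48.
Beatrice is living and takes 5/24.
Charles predeceased; the 5/24 allotted to Charles's branch passes to Charles's issue by representation.
The 5/24 is divided into 3 equal shares of 5/72 among Harriet, Samuel, Quentin.
Harriet is living and takes 5/72.
Samuel is living and takes 5/72.
Quentin is living and takes 5/72.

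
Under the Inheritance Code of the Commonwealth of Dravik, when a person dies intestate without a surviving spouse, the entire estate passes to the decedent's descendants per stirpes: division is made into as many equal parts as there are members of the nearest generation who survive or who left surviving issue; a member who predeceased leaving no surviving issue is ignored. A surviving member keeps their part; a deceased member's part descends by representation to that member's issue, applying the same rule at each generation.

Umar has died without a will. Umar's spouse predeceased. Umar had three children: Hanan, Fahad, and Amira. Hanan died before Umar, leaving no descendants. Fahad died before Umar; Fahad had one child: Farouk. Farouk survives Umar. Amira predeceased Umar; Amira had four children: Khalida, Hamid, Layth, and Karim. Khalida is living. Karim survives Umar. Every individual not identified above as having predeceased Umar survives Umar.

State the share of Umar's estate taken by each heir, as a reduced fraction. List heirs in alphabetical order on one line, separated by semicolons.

Farouk 1/2; Hamid 1/8; Karim 1/8; Khalida 1/8; Layth 1/8

There is no surviving spouse, so the entire estate passes to Umar's descendants per stirpes.
Hanan left no surviving issue, so that branch lapses and is disregarded.
The estate is divided into 2 equal shares of 1/2 among Fahad, Amira.
Fahad predeceased; the 1/2 allotted to Fahad's branch passes to Fahad's issue by representation.
Farouk is the sole taker at this level and receives the full 1/2.
Amira predeceased; the 1/2 allotted to Amira's branch passes to Amira's issue by representation.
The 1/2 is divided into 4 equal shares of 1/8 among Khalida, Hamid, Layth, Karim.
Khalida is living and takes 1/8.
Hamid is living and takes 1/8.
Layth is living and takes 1/8.
Karim is living and takes 1/8.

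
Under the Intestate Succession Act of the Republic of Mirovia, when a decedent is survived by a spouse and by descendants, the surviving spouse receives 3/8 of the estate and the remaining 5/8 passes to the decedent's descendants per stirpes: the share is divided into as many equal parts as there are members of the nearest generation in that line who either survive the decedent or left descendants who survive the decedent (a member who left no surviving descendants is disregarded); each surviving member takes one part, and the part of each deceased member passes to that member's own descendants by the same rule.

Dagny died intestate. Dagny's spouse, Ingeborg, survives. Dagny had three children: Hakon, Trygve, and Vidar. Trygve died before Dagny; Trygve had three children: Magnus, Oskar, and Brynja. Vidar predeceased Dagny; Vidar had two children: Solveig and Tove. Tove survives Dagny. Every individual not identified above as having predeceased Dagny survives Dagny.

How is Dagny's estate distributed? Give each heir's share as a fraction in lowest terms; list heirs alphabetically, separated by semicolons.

Brynja 5/72; Hakon 5/24; Ingeborg 3/8; Magnus 5/72; Oskar 5/72; Solveig 5/48; Tove 5/48

Ingeborg, as surviving spouse, takes 3/8.
The remaining 5/8 passes to Dagny's descendants per stirpes.
The 5/8 is divided into 3 equal shares of 5/24 among Hakon, Trygve, Vidar.
Hakon is living and takes 5/24.
Trygve predeceased; the 5/24 allotted to Trygve's branch passes to Trygve's issue by representation.
The 5/24 is divided into 3 equal shares of 5/72 among Magnus, Oskar, Brynja.
Magnus is living and takes 5/72.
Oskar is living and takes 5/72.
Brynja is living and takes 5/72.
Vidar predeceased; the 5/24 allotted to Vidar's branch passes to Vidar's issue by representation.
The 5/24 is divided into 2 equal shares of 5/48 among Solveig, Tove.
Solveig is living and takes 5/48.
Tove is living and takes 5/48.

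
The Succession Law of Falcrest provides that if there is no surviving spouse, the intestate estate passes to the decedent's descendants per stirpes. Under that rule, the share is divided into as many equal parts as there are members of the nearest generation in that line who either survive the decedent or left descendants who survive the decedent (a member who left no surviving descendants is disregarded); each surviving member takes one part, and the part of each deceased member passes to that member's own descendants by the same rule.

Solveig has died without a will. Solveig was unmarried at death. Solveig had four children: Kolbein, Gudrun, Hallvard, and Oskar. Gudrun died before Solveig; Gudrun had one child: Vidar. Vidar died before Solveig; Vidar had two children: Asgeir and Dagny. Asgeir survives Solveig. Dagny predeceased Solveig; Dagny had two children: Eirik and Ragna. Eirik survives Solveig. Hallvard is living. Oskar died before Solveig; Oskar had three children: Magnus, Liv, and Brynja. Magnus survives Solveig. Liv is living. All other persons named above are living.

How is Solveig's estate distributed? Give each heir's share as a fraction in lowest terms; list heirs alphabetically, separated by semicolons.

Asgeir 1/8; Brynja 1/12; Eirik 1/16; Hallvard 1/4; Kolbein 1/4; Liv 1/12; Magnus 1/12; Ragna 1/16

There is no surviving spouse, so the entire estate passes to Solveig's descendants per stirpes.
The estate is divided into 4 equal shares of 1/4 among Kolbein, Gudrun, Hallvard, Oskar.
Kolbein is living and takes 1/4.
Gudrun predeceased; the 1/4 allotted to Gudrun's branch passes to Gudrun's issue by representation.
Vidar's line is the sole branch at this level, so the full 1/4 passes to Vidar's issue by representation.
The 1/4 is divided into 2 equal shares of 1/8 among Asgeir, Dagny.
Asgeir is living and takes 1/8.
Dagny predeceased; the 1/8 allotted to Dagny's branch passes to Dagny's issue by representation.
The 1/8 is divided into 2 equal shares of 1/16 among Eirik, Ragna.
Eirik is living and takes 1/16.
Ragna is living and takes 1/16.
Hallvard is living and takes 1/4.
Oskar predeceased; the 1/4 allotted to Oskar's branch passes to Oskar's issue by representation.
The 1/4 is divided into 3 equal shares of 1/12 among Magnus, Liv, Brynja.
Magnus is living and takes 1/12.
Liv is living and takes 1/12.
Brynja is living and takes 1/12.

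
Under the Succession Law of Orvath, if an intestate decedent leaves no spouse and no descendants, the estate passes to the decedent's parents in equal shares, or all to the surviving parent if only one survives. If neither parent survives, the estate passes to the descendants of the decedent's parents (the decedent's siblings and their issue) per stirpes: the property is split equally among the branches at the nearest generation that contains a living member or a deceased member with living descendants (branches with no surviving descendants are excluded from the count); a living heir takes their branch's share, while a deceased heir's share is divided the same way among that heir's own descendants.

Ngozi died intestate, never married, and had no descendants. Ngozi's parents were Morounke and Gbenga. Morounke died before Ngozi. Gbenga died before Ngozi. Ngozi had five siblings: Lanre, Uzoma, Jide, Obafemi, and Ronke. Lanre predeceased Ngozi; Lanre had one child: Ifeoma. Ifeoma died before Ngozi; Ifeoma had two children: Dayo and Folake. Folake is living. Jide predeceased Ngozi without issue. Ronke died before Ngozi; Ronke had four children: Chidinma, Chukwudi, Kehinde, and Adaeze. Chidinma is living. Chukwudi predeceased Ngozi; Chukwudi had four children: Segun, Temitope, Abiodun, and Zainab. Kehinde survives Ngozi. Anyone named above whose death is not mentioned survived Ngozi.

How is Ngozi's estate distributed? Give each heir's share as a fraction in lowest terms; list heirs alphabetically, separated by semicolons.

Neither parent survives and there are no descendants, so the estate passes to Ngozi's siblings and their issue per stirpes.
Jide left no surviving issue, so that branch lapses and is disregarded.
The estate is divided into 4 equal shares of 1/4 among Lanre, Uzoma, Obafemi, Ronke.
Lanre predeceased; the 1/4 allotted to Lanre's branch passes to Lanre's issue by representation.
Ifeoma's line is the sole branch at this level, so the full 1/4 passes to Ifeoma's issue by representation.
The 1/4 is divided into 2 equal shares of 1/8 among Dayo, Folake.
Dayo is living and takes 1/8.
Folake is living and takes 1/8.
Uzoma is living and takes 1/4.
Obafemi is living and takes 1/4.
Ronke predeceased; the 1/4 allotted to Ronke's branch passes to Ronke's issue by representation.
The 1/4 is divided into 4 equal shares of 1/16 among Chidinma, Chukwudi, Kehinde, Adaeze.
Chidinma is living and takes 1/16.
Chukwudi predeceased; the 1/16 allotted to Chukwudi's branch passes to Chukwudi's issue by representation.
The 1/16 is divided into 4 equal shares of 1/64 among Segun, Temitope, Abiodun, Zainab.
Segun is living and takes 1/64.
Temitope is living and takes 1/64.
Abiodun is living and takes 1/64.
Zainab is living and takes 1/64.
Kehinde is living and takes 1/16.
Adaeze is living and takes 1/16.

Abiodun 1/64; Adaeze 1/16; Chidinma 1/16; Dayo 1/8; Folake 1/8; Kehinde 1/16; Obafemi 1/4; Segun 1/64; Temitope 1/64; Uzoma 1/4; Zainab 1/64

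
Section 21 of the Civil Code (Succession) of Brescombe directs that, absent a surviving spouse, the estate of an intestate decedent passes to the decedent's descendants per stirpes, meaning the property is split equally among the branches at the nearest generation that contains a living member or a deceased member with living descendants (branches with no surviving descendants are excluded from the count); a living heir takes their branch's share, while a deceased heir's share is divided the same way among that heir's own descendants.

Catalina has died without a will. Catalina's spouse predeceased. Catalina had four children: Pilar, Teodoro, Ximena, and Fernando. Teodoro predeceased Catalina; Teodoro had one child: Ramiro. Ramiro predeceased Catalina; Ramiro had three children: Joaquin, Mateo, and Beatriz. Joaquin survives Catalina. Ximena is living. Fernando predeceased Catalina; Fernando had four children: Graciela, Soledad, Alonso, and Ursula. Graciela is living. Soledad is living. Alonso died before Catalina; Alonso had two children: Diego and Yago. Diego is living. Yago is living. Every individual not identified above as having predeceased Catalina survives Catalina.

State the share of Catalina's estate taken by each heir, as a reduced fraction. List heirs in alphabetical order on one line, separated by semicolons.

Beatriz 1/12; Diego 1/32; Graciela 1/16; Joaquin 1/12; Mateo 1/12; Pilar 1/4; Soledad 1/16; Ursula 1/16; Ximena 1/4; Yago 1/32

There is no surviving spouse, so the entire estate passes to Catalina's descendants per stirpes.
The estate is divided into 4 equal shares of 1/4 among Pilar, Teodoro, Ximena, Fernando.
Pilar is living and takes 1/4.
Teodoro predeceased; the 1/4 allotted to Teodoro's branch passes to Teodoro's issue by representation.
Ramiro's line is the sole branch at this level, so the full 1/4 passes to Ramiro's issue by representation.
The 1/4 is divided into 3 equal shares of 1/12 among Joaquin, Mateo, Beatriz.
Joaquin is living and takes 1/12.
Mateo is living and takes 1/12.
Beatriz is living and takes 1/12.
Ximena is living and takes 1/4.
Fernando predeceased; the 1/4 allotted to Fernando's branch passes to Fernando's issue by representation.
The 1/4 is divided into 4 equal shares of 1/16 among Graciela, Soledad, Alonso, Ursula.
Graciela is living and takes 1/16.
Soledad is living and takes 1/16.
Alonso predeceased; the 1/16 allotted to Alonso's branch passes to Alonso's issue by representation.
The 1/16 is divided into 2 equal shares of 1/32 among Diego, Yago.
Diego is living and takes 1/32.
Yago is living and takes 1/32.
Ursula is living and takes 1/16.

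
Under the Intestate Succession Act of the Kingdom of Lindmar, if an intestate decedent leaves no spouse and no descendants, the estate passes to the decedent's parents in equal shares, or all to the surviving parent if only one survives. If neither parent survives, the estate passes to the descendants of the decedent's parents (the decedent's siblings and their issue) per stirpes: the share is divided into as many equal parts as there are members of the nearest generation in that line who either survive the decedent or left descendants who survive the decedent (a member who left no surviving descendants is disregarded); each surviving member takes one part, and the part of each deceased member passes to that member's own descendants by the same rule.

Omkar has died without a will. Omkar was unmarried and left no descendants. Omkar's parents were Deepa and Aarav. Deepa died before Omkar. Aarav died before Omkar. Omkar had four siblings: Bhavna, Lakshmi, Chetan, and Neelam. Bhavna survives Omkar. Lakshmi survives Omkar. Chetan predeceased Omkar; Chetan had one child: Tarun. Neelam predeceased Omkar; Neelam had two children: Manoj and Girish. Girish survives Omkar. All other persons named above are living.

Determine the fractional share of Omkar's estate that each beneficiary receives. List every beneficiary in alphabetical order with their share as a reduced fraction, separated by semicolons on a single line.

Bhavna 1/4; Girish 1/8; Lakshmi 1/4; Manoj 1/8; Tarun 1/4

Neither parent survives and there are no descendants, so the estate passes to Omkar's siblings and their issue per stirpes.
The estate is divided into 4 equal shares of 1/4 among Bhavna, Lakshmi, Chetan, Neelam.
Bhavna is living and takes 1/4.
Lakshmi is living and takes 1/4.
Chetan predeceased; the 1/4 allotted to Chetan's branch passes to Chetan's issue by representation.
Tarun is the sole taker at this level and receives the full 1/4.
Neelam predeceased; the 1/4 allotted to Neelam's branch passes to Neelam's issue by representation.
The 1/4 is divided into 2 equal shares of 1/8 among Manoj, Girish.
Manoj is living and takes 1/8.
Girish is living and takes 1/8.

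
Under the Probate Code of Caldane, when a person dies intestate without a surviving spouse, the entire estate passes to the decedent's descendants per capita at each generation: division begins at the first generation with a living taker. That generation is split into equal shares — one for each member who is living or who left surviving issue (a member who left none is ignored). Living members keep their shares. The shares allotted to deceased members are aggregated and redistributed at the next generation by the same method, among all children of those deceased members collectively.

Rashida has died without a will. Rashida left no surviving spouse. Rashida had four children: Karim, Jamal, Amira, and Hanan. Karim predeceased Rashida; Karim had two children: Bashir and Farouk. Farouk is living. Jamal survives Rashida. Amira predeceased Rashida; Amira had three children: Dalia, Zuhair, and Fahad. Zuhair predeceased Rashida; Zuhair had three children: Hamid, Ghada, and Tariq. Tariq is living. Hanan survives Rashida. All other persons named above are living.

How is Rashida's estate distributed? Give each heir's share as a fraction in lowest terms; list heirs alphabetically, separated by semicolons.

There is no surviving spouse, so the entire estate passes to Rashida's descendants per capita at each generation.
At generation 1 (Karim, Jamal, Amira, Hanan) there are 4 shares of (1)/4 = 1/4 each.
Living: Jamal and Hanan — each takes 1/4.
Deceased: Karim and Amira. Their combined 1/2 is pooled and carried to generation 2.
At generation 2 (Bashir, Farouk, Dalia, Zuhair, Fahad) there are 5 shares of (1/2)/5 = 1/10 each.
Living: Bashir, Farouk, Dalia, and Fahad — each takes 1/10.
Deceased: Zuhair. That 1/10 share is carried to generation 3.
At generation 3 (Hamid, Ghada, Tariq) there are 3 shares of (1/10)/3 = 1/30 each.
Living: Hamid, Ghada, and Tariq — each takes 1/30.

Bashir 1/10; Dalia 1/10; Fahad 1/10; Farouk 1/10; Ghada 1/30; Hamid 1/30; Hanan 1/4; Jamal 1/4; Tariq 1/30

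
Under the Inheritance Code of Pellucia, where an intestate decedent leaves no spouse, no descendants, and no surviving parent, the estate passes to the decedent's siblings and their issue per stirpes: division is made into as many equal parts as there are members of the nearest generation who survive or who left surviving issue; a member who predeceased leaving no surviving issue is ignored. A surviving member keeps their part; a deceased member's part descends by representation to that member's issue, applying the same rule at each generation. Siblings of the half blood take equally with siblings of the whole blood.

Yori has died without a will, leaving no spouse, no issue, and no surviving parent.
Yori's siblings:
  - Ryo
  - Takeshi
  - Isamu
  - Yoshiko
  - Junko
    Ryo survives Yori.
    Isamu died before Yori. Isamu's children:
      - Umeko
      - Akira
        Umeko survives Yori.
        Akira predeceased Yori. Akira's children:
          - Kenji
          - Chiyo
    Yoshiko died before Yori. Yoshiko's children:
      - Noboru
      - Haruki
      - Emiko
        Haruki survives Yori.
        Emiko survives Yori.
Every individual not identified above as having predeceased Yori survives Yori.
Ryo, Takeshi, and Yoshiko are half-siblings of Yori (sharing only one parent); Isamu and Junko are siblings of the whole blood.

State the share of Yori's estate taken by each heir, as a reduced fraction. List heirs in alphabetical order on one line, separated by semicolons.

Chiyo 1/20; Emiko 1/15; Haruki 1/15; Junko 1/5; Kenji 1/20; Noboru 1/15; Ryo 1/5; Takeshi 1/5; Umeko 1/10

No spouse, descendants, or parent survives, so the estate passes to Yori's siblings per stirpes.
Half-blood and whole-blood siblings take equally under the stated rule.
The estate is divided into 5 equal shares of 1/5 among Ryo, Takeshi, Isamu, Yoshiko, Junko.
Ryo is living and takes 1/5.
Takeshi is living and takes 1/5.
Isamu predeceased; the 1/5 allotted to Isamu's branch passes to Isamu's issue by representation.
The 1/5 is divided into 2 equal shares of 1/10 among Umeko, Akira.
Umeko is living and takes 1/10.
Akira predeceased; the 1/10 allotted to Akira's branch passes to Akira's issue by representation.
The 1/10 is divided into 2 equal shares of 1/20 among Kenji, Chiyo.
Kenji is living and takes 1/20.
Chiyo is living and takes 1/20.
Yoshiko predeceased; the 1/5 allotted to Yoshiko's branch passes to Yoshiko's issue by representation.
The 1/5 is divided into 3 equal shares of 1/15 among Noboru, Haruki, Emiko.
Noboru is living and takes 1/15.
Haruki is living and takes 1/15.
Emiko is living and takes 1/15.
Junko is living and takes 1/5.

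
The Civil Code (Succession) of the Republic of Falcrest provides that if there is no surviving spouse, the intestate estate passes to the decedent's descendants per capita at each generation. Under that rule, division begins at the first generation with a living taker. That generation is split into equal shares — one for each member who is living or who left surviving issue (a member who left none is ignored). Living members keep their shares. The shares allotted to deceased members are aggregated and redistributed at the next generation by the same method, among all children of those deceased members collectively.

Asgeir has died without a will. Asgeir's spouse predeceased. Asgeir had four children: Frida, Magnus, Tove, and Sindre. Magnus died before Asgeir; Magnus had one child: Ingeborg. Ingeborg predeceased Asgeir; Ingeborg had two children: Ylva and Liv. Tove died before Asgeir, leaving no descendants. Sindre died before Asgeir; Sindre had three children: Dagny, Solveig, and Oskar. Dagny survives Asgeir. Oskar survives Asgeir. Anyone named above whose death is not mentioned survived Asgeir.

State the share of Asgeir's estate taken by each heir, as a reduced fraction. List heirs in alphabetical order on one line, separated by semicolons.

There is no surviving spouse, so the entire estate passes to Asgeir's descendants per capita at each generation.
At generation 1 (Frida, Magnus, Sindre) there are 3 shares of (1)/3 = 1/3 each.
Living: Frida — each takes 1/3.
Deceased: Magnus and Sindre. Their combined 2/3 is pooled and carried to generation 2.
At generation 2 (Ingeborg, Dagny, Solveig, Oskar) there are 4 shares of (2/3)/4 = 1/6 each.
Living: Dagny, Solveig, and Oskar — each takes 1/6.
Deceased: Ingeborg. That 1/6 share is carried to generation 3.
At generation 3 (Ylva, Liv) there are 2 shares of (1/6)/2 = 1/12 each.
Living: Ylva and Liv — each takes 1/12.

Dagny 1/6; Frida 1/3; Liv 1/12; Oskar 1/6; Solveig 1/6; Ylva 1/12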